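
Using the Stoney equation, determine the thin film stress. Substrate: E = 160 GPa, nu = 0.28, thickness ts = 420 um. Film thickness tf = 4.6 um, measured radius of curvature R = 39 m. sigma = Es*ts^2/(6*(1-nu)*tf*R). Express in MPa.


Step 1: Compute numerator: Es * ts^2 = 160 * 420^2 = 28224000 (GPa*um^2)
Step 2: Compute denominator (R in um): 6*(1-nu)*tf*R = 6*0.72*4.6*39e6 = 775008000.0 (um^2)
Step 3: sigma (GPa) = 28224000 / 775008000.0 = 3.6418e-02 GPa
Step 4: Convert to MPa (x1000): sigma = 36.4 MPa


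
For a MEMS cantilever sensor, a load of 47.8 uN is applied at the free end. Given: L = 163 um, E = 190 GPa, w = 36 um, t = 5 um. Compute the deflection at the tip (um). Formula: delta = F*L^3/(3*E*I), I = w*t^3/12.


Step 1: Calculate the second moment of area.
I = w * t^3 / 12 = 36 * 5^3 / 12 = 375.0 um^4
Step 2: Convert E to consistent units (1 GPa = 1000 uN/um^2).
E = 190 GPa = 190000 uN/um^2
Step 3: Calculate tip deflection.
delta = F * L^3 / (3 * E * I)
delta = 47.8 * 163^3 / (3 * 190000 * 375.0)
delta = 0.9685 um


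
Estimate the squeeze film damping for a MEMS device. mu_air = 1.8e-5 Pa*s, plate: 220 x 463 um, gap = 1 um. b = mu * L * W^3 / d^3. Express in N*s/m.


Step 1: Convert to SI.
L = 220e-6 m, W = 463e-6 m, d = 1e-6 m
Step 2: W^3 = (463e-6)^3 = 9.93e-11 m^3
Step 3: d^3 = (1e-6)^3 = 1.00e-18 m^3
Step 4: b = 1.8e-5 * 220e-6 * 9.93e-11 / 1.00e-18
b = 3.93e-01 N*s/m


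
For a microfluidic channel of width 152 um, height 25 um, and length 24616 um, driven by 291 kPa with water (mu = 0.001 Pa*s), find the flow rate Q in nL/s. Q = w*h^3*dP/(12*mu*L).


Step 1: Convert all dimensions to SI (meters).
w = 152e-6 m, h = 25e-6 m, L = 24616e-6 m, dP = 291e3 Pa
Step 2: Q = w * h^3 * dP / (12 * mu * L)
Q = 152e-6 * (25e-6)^3 * 291e3 / (12 * 0.001 * 24616e-6) = 2.3396876e-09 m^3/s
Step 3: Convert Q from m^3/s to nL/s (1 m^3 = 1e12 nL, so multiply by 1e12).
Q = 2339.688 nL/s


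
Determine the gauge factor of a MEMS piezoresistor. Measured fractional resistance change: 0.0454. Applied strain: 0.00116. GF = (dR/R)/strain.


Step 1: Identify values.
dR/R = 0.0454, strain = 0.00116
Step 2: GF = (dR/R) / strain = 0.0454 / 0.00116
GF = 39.1


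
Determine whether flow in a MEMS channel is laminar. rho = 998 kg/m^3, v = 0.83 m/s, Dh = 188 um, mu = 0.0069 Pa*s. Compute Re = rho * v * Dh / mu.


Step 1: Convert Dh to meters: Dh = 188e-6 m
Step 2: Re = rho * v * Dh / mu
Re = 998 * 0.83 * 188e-6 / 0.0069
Re = 22.569
Since Re = 22.569 is below ~2300, the flow is laminar.


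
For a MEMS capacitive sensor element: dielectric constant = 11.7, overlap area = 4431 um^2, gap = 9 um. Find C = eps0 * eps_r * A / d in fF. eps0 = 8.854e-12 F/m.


Step 1: Convert area to m^2: A = 4431e-12 m^2
Step 2: Convert gap to m: d = 9e-6 m
Step 3: C = eps0 * eps_r * A / d
C = 8.854e-12 * 11.7 * 4431e-12 / 9e-6
Step 4: Convert to fF (multiply by 1e15).
C = 51.0 fF


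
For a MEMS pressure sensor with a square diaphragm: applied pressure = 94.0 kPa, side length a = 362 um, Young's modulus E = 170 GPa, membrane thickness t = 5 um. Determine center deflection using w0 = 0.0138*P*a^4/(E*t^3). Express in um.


Step 1: Convert pressure to compatible units (E is in GPa, so P in GPa).
P = 94.0 kPa = 94.0e-6 GPa
Step 2: Compute numerator: 0.0138 * P * a^4.
a^4 = 362^4 = 17172529936
numerator = 0.0138 * 94.0e-6 * 17172529936 = 2.227621e+04
Step 3: Compute denominator: E * t^3 = 170 * 5^3 = 21250
Step 4: w0 = numerator / denominator = 2.227621e+04 / 21250 = 1.0483 um


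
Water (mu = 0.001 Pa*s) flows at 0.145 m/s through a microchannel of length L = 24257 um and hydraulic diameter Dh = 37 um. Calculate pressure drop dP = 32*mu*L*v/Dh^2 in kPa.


Step 1: Convert to SI: L = 24257e-6 m, Dh = 37e-6 m
Step 2: dP = 32 * 0.001 * 24257e-6 * 0.145 / (37e-6)^2
Step 3: dP = 82215.11 Pa
Step 4: Convert to kPa: dP = 82.22 kPa


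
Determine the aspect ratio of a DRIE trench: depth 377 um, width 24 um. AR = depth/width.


Step 1: AR = depth / width
Step 2: AR = 377 / 24
AR = 15.7


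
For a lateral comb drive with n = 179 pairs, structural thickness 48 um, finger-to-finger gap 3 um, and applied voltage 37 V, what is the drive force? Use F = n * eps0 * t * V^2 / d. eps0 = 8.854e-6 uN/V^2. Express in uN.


Step 1: Parameters: n=179, eps0=8.854e-6 uN/V^2, t=48 um, V=37 V, d=3 um
Step 2: V^2 = 1369
Step 3: F = 179 * 8.854e-6 * 48 * 1369 / 3
F = 34.715 uN


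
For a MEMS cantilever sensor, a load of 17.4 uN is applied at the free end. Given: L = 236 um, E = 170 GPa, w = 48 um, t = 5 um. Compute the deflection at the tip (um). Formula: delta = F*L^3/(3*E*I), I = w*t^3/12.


Step 1: Calculate the second moment of area.
I = w * t^3 / 12 = 48 * 5^3 / 12 = 500.0 um^4
Step 2: Convert E to consistent units (1 GPa = 1000 uN/um^2).
E = 170 GPa = 170000 uN/um^2
Step 3: Calculate tip deflection.
delta = F * L^3 / (3 * E * I)
delta = 17.4 * 236^3 / (3 * 170000 * 500.0)
delta = 0.8969 um


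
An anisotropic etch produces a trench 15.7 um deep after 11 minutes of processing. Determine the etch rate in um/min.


Step 1: Etch rate = depth / time
Step 2: rate = 15.7 / 11
rate = 1.427 um/min


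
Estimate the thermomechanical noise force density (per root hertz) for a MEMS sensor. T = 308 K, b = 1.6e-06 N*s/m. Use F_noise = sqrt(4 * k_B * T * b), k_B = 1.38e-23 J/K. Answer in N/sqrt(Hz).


Step 1: Compute 4 * k_B * T * b
= 4 * 1.38e-23 * 308 * 1.6e-06
= 2.7203e-26 N^2/Hz
Step 2: F_noise = sqrt(2.7203e-26)
F_noise = 1.65e-13 N/sqrt(Hz)


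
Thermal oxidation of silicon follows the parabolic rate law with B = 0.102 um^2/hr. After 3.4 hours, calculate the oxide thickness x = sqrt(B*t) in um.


Step 1: Compute B*t = 0.102 * 3.4 = 0.3468
Step 2: x = sqrt(0.3468)
x = 0.589 um


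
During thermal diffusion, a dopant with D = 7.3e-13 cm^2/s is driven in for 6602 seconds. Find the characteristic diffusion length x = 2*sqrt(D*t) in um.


Step 1: Compute D*t = 7.3e-13 * 6602 = 4.81946e-09 cm^2
Step 2: sqrt(D*t) = 6.94223e-05 cm
Step 3: x = 2 * 6.94223e-05 cm = 1.388446e-04 cm
Step 4: Convert to um (1 cm = 1e4 um): x = 1.388 um


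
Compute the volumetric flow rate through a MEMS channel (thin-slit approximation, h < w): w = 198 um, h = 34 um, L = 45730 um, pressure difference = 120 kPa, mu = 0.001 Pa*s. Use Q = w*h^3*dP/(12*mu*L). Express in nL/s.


Step 1: Convert all dimensions to SI (meters).
w = 198e-6 m, h = 34e-6 m, L = 45730e-6 m, dP = 120e3 Pa
Step 2: Q = w * h^3 * dP / (12 * mu * L)
Q = 198e-6 * (34e-6)^3 * 120e3 / (12 * 0.001 * 45730e-6) = 1.7017695e-09 m^3/s
Step 3: Convert Q from m^3/s to nL/s (1 m^3 = 1e12 nL, so multiply by 1e12).
Q = 1701.77 nL/s


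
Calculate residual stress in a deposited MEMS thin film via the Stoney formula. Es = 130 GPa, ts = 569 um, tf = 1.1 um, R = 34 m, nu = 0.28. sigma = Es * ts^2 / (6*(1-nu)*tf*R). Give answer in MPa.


Step 1: Compute numerator: Es * ts^2 = 130 * 569^2 = 42088930 (GPa*um^2)
Step 2: Compute denominator (R in um): 6*(1-nu)*tf*R = 6*0.72*1.1*34e6 = 161568000.0 (um^2)
Step 3: sigma (GPa) = 42088930 / 161568000.0 = 2.60503e-01 GPa
Step 4: Convert to MPa (x1000): sigma = 260.5 MPa


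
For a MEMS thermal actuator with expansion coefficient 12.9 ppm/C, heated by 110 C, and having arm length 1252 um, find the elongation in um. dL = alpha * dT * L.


Step 1: Convert CTE: alpha = 12.9 ppm/C = 12.9e-6 /C
Step 2: dL = 12.9e-6 * 110 * 1252
dL = 1.7766 um


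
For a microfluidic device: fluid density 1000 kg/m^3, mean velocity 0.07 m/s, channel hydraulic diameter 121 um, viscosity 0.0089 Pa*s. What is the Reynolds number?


Step 1: Convert Dh to meters: Dh = 121e-6 m
Step 2: Re = rho * v * Dh / mu
Re = 1000 * 0.07 * 121e-6 / 0.0089
Re = 0.952


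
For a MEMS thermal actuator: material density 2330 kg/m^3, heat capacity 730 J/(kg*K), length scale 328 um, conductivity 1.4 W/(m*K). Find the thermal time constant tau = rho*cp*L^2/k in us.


Step 1: Convert L to m: L = 328e-6 m
Step 2: L^2 = (328e-6)^2 = 1.07584e-07 m^2
Step 3: tau = 2330 * 730 * 1.07584e-07 / 1.4 = 1.3070687543e-01 s
Step 4: Convert to microseconds (multiply by 1e6).
tau = 130706.875 us


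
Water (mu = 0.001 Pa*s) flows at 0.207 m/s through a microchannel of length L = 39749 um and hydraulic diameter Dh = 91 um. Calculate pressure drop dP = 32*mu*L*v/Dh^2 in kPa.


Step 1: Convert to SI: L = 39749e-6 m, Dh = 91e-6 m
Step 2: dP = 32 * 0.001 * 39749e-6 * 0.207 / (91e-6)^2
Step 3: dP = 31795.36 Pa
Step 4: Convert to kPa: dP = 31.8 kPa


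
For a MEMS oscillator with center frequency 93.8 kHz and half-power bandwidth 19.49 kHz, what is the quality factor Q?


Step 1: Q = f0 / bandwidth
Step 2: Q = 93.8 / 19.49
Q = 4.8


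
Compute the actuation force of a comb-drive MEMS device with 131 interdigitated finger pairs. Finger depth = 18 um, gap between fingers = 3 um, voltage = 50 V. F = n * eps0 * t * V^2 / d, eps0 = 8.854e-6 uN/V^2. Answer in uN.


Step 1: Parameters: n=131, eps0=8.854e-6 uN/V^2, t=18 um, V=50 V, d=3 um
Step 2: V^2 = 2500
Step 3: F = 131 * 8.854e-6 * 18 * 2500 / 3
F = 17.398 uN


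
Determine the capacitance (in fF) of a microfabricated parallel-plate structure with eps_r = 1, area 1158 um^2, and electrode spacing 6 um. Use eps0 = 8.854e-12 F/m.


Step 1: Convert area to m^2: A = 1158e-12 m^2
Step 2: Convert gap to m: d = 6e-6 m
Step 3: C = eps0 * eps_r * A / d
C = 8.854e-12 * 1 * 1158e-12 / 6e-6
Step 4: Convert to fF (multiply by 1e15).
C = 1.71 fF


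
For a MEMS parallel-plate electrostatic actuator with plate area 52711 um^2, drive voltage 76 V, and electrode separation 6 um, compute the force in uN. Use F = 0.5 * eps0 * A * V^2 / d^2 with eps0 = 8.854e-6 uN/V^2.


Step 1: Identify parameters.
eps0 = 8.854e-6 uN/V^2, A = 52711 um^2, V = 76 V, d = 6 um
Step 2: Compute V^2 = 76^2 = 5776
Step 3: Compute d^2 = 6^2 = 36
Step 4: F = 0.5 * 8.854e-6 * 52711 * 5776 / 36
F = 37.44 uN


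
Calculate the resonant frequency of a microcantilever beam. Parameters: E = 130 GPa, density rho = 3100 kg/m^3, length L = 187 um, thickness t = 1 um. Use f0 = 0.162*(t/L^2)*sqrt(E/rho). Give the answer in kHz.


Step 1: Convert units to SI.
t_SI = 1e-6 m, L_SI = 187e-6 m
Step 2: Calculate sqrt(E/rho).
sqrt(130e9 / 3100) = 6475.76 m/s
Step 3: Compute f0.
f0 = 0.162 * 1e-6 / (187e-6)^2 * 6475.76 = 30000.1 Hz = 30.0 kHz


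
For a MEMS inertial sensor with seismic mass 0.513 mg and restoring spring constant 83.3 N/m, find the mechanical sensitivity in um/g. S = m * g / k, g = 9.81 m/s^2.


Step 1: Convert mass: m = 0.513 mg = 5.13e-07 kg
Step 2: S = m * g / k = 5.13e-07 * 9.81 / 83.3
Step 3: S = 6.04e-08 m/g
Step 4: Convert to um/g: S = 0.06 um/g


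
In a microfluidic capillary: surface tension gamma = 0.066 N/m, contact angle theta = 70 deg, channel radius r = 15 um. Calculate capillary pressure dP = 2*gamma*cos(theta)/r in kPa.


Step 1: cos(70 deg) = 0.342
Step 2: Convert r to m: r = 15e-6 m
Step 3: dP = 2 * 0.066 * 0.342 / 15e-6 = 3009.6 Pa
Step 4: Convert Pa to kPa (divide by 1000).
dP = 3.01 kPa


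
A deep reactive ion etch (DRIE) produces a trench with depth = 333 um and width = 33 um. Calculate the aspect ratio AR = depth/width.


Step 1: AR = depth / width
Step 2: AR = 333 / 33
AR = 10.1


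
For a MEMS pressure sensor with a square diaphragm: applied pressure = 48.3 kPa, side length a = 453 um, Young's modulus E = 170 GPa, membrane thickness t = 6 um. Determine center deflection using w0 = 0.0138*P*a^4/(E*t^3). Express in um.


Step 1: Convert pressure to compatible units (E is in GPa, so P in GPa).
P = 48.3 kPa = 48.3e-6 GPa
Step 2: Compute numerator: 0.0138 * P * a^4.
a^4 = 453^4 = 42110733681
numerator = 0.0138 * 48.3e-6 * 42110733681 = 2.80685e+04
Step 3: Compute denominator: E * t^3 = 170 * 6^3 = 36720
Step 4: w0 = numerator / denominator = 2.80685e+04 / 36720 = 0.7644 um


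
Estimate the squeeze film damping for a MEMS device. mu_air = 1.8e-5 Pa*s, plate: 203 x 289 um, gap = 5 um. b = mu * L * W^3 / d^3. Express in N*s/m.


Step 1: Convert to SI.
L = 203e-6 m, W = 289e-6 m, d = 5e-6 m
Step 2: W^3 = (289e-6)^3 = 2.41e-11 m^3
Step 3: d^3 = (5e-6)^3 = 1.25e-16 m^3
Step 4: b = 1.8e-5 * 203e-6 * 2.41e-11 / 1.25e-16
b = 7.06e-04 N*s/m


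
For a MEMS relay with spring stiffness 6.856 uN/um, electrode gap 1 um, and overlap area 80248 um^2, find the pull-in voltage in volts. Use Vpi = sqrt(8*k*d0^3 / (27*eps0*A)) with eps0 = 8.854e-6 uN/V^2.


Step 1: Compute numerator: 8 * k * d0^3 = 8 * 6.856 * 1^3 = 54.848
Step 2: Compute denominator: 27 * eps0 * A = 27 * 8.854e-6 * 80248 = 19.183926
Step 3: Vpi = sqrt(54.848 / 19.183926)
Vpi = 1.69 V


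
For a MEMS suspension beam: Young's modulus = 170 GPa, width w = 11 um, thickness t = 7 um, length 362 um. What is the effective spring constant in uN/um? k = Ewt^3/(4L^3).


Step 1: Convert E to consistent units (1 GPa = 1000 uN/um^2).
E = 170 GPa = 170000 uN/um^2
Step 2: Compute t^3 = 7^3 = 343
Step 3: Compute L^3 = 362^3 = 47437928
Step 4: k = 170000 * 11 * 343 / (4 * 47437928)
k = 3.3803 uN/um


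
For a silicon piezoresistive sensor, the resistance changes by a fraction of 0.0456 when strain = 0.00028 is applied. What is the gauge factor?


Step 1: Identify values.
dR/R = 0.0456, strain = 0.00028
Step 2: GF = (dR/R) / strain = 0.0456 / 0.00028
GF = 162.9


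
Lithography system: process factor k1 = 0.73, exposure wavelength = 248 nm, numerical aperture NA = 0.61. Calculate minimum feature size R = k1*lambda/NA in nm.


Step 1: Identify values: k1 = 0.73, lambda = 248 nm, NA = 0.61
Step 2: R = k1 * lambda / NA
R = 0.73 * 248 / 0.61
R = 296.8 nm


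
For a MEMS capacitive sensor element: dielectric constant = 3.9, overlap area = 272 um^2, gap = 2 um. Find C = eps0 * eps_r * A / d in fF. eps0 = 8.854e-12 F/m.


Step 1: Convert area to m^2: A = 272e-12 m^2
Step 2: Convert gap to m: d = 2e-6 m
Step 3: C = eps0 * eps_r * A / d
C = 8.854e-12 * 3.9 * 272e-12 / 2e-6
Step 4: Convert to fF (multiply by 1e15).
C = 4.7 fF


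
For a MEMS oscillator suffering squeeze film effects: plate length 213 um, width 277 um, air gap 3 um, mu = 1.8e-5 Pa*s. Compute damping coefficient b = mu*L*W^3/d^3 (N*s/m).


Step 1: Convert to SI.
L = 213e-6 m, W = 277e-6 m, d = 3e-6 m
Step 2: W^3 = (277e-6)^3 = 2.13e-11 m^3
Step 3: d^3 = (3e-6)^3 = 2.70e-17 m^3
Step 4: b = 1.8e-5 * 213e-6 * 2.13e-11 / 2.70e-17
b = 3.02e-03 N*s/m


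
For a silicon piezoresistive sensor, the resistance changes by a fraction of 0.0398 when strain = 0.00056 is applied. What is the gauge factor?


Step 1: Identify values.
dR/R = 0.0398, strain = 0.00056
Step 2: GF = (dR/R) / strain = 0.0398 / 0.00056
GF = 71.1


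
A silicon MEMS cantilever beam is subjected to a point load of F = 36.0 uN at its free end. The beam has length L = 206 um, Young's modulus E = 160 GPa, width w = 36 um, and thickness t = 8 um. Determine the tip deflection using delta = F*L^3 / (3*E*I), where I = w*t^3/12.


Step 1: Calculate the second moment of area.
I = w * t^3 / 12 = 36 * 8^3 / 12 = 1536.0 um^4
Step 2: Convert E to consistent units (1 GPa = 1000 uN/um^2).
E = 160 GPa = 160000 uN/um^2
Step 3: Calculate tip deflection.
delta = F * L^3 / (3 * E * I)
delta = 36.0 * 206^3 / (3 * 160000 * 1536.0)
delta = 0.4268 um


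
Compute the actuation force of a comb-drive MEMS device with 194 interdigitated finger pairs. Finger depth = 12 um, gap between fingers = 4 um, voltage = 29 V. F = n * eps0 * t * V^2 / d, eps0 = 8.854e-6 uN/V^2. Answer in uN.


Step 1: Parameters: n=194, eps0=8.854e-6 uN/V^2, t=12 um, V=29 V, d=4 um
Step 2: V^2 = 841
Step 3: F = 194 * 8.854e-6 * 12 * 841 / 4
F = 4.334 uN


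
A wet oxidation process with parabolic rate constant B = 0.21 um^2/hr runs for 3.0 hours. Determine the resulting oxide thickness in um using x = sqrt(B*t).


Step 1: Compute B*t = 0.21 * 3.0 = 0.63
Step 2: x = sqrt(0.63)
x = 0.794 um


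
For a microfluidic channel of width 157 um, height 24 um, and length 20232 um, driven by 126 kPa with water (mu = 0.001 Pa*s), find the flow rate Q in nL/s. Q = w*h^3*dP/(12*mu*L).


Step 1: Convert all dimensions to SI (meters).
w = 157e-6 m, h = 24e-6 m, L = 20232e-6 m, dP = 126e3 Pa
Step 2: Q = w * h^3 * dP / (12 * mu * L)
Q = 157e-6 * (24e-6)^3 * 126e3 / (12 * 0.001 * 20232e-6) = 1.12637722e-09 m^3/s
Step 3: Convert Q from m^3/s to nL/s (1 m^3 = 1e12 nL, so multiply by 1e12).
Q = 1126.377 nL/s


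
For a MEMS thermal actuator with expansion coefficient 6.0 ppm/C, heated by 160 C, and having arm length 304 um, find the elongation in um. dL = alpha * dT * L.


Step 1: Convert CTE: alpha = 6.0 ppm/C = 6.0e-6 /C
Step 2: dL = 6.0e-6 * 160 * 304
dL = 0.2918 um


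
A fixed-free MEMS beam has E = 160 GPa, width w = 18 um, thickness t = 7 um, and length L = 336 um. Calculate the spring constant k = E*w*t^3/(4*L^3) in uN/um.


Step 1: Convert E to consistent units (1 GPa = 1000 uN/um^2).
E = 160 GPa = 160000 uN/um^2
Step 2: Compute t^3 = 7^3 = 343
Step 3: Compute L^3 = 336^3 = 37933056
Step 4: k = 160000 * 18 * 343 / (4 * 37933056)
k = 6.5104 uN/um


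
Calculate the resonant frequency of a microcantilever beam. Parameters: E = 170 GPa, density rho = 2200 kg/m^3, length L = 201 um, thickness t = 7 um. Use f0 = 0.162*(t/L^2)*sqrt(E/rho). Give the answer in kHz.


Step 1: Convert units to SI.
t_SI = 7e-6 m, L_SI = 201e-6 m
Step 2: Calculate sqrt(E/rho).
sqrt(170e9 / 2200) = 8790.49 m/s
Step 3: Compute f0.
f0 = 0.162 * 7e-6 / (201e-6)^2 * 8790.49 = 246736.9 Hz = 246.74 kHz


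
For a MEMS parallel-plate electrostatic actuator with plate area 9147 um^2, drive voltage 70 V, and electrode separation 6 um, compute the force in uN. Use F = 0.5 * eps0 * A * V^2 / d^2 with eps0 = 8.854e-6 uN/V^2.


Step 1: Identify parameters.
eps0 = 8.854e-6 uN/V^2, A = 9147 um^2, V = 70 V, d = 6 um
Step 2: Compute V^2 = 70^2 = 4900
Step 3: Compute d^2 = 6^2 = 36
Step 4: F = 0.5 * 8.854e-6 * 9147 * 4900 / 36
F = 5.512 uN


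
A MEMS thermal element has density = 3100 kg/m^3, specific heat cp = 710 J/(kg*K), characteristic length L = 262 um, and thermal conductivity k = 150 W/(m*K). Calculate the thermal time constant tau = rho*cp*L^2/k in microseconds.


Step 1: Convert L to m: L = 262e-6 m
Step 2: L^2 = (262e-6)^2 = 6.8644e-08 m^2
Step 3: tau = 3100 * 710 * 6.8644e-08 / 150 = 1.00723629e-03 s
Step 4: Convert to microseconds (multiply by 1e6).
tau = 1007.236 us


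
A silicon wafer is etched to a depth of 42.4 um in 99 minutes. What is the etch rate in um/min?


Step 1: Etch rate = depth / time
Step 2: rate = 42.4 / 99
rate = 0.428 um/min


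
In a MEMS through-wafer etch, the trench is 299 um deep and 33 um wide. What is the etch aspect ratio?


Step 1: AR = depth / width
Step 2: AR = 299 / 33
AR = 9.1


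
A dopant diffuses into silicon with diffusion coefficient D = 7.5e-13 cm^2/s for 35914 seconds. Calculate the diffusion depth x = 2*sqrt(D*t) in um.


Step 1: Compute D*t = 7.5e-13 * 35914 = 2.69355e-08 cm^2
Step 2: sqrt(D*t) = 1.6412e-04 cm
Step 3: x = 2 * 1.6412e-04 cm = 3.2824e-04 cm
Step 4: Convert to um (1 cm = 1e4 um): x = 3.282 um


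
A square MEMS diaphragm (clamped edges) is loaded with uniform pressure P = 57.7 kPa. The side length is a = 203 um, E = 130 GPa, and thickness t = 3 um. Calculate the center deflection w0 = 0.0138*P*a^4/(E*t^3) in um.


Step 1: Convert pressure to compatible units (E is in GPa, so P in GPa).
P = 57.7 kPa = 57.7e-6 GPa
Step 2: Compute numerator: 0.0138 * P * a^4.
a^4 = 203^4 = 1698181681
numerator = 0.0138 * 57.7e-6 * 1698181681 = 1.35219e+03
Step 3: Compute denominator: E * t^3 = 130 * 3^3 = 3510
Step 4: w0 = numerator / denominator = 1.35219e+03 / 3510 = 0.3852 um


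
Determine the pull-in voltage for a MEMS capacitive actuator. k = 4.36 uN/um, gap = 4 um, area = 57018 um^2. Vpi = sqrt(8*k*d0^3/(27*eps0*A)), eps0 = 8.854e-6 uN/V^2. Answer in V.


Step 1: Compute numerator: 8 * k * d0^3 = 8 * 4.36 * 4^3 = 2232.32
Step 2: Compute denominator: 27 * eps0 * A = 27 * 8.854e-6 * 57018 = 13.630609
Step 3: Vpi = sqrt(2232.32 / 13.630609)
Vpi = 12.8 V


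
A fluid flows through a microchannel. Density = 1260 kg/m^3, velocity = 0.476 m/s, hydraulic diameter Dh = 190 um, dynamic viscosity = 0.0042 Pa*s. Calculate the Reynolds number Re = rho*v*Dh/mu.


Step 1: Convert Dh to meters: Dh = 190e-6 m
Step 2: Re = rho * v * Dh / mu
Re = 1260 * 0.476 * 190e-6 / 0.0042
Re = 27.132


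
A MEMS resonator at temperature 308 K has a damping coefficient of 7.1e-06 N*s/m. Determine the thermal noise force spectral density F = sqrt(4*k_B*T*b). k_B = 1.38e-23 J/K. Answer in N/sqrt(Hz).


Step 1: Compute 4 * k_B * T * b
= 4 * 1.38e-23 * 308 * 7.1e-06
= 1.2071e-25 N^2/Hz
Step 2: F_noise = sqrt(1.2071e-25)
F_noise = 3.47e-13 N/sqrt(Hz)


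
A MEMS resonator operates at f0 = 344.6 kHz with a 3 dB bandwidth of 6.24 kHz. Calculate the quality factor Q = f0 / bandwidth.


Step 1: Q = f0 / bandwidth
Step 2: Q = 344.6 / 6.24
Q = 55.2


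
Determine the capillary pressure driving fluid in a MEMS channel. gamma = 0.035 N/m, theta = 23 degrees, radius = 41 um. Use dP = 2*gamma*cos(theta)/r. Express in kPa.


Step 1: cos(23 deg) = 0.9205
Step 2: Convert r to m: r = 41e-6 m
Step 3: dP = 2 * 0.035 * 0.9205 / 41e-6 = 1571.6 Pa
Step 4: Convert Pa to kPa (divide by 1000).
dP = 1.57 kPa


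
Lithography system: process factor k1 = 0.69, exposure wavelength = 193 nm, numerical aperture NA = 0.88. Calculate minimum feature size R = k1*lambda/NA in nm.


Step 1: Identify values: k1 = 0.69, lambda = 193 nm, NA = 0.88
Step 2: R = k1 * lambda / NA
R = 0.69 * 193 / 0.88
R = 151.3 nm


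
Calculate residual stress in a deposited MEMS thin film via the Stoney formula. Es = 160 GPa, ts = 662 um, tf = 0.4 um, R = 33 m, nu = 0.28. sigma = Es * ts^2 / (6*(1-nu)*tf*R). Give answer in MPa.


Step 1: Compute numerator: Es * ts^2 = 160 * 662^2 = 70119040 (GPa*um^2)
Step 2: Compute denominator (R in um): 6*(1-nu)*tf*R = 6*0.72*0.4*33e6 = 57024000.0 (um^2)
Step 3: sigma (GPa) = 70119040 / 57024000.0 = 1.229641e+00 GPa
Step 4: Convert to MPa (x1000): sigma = 1229.6 MPa


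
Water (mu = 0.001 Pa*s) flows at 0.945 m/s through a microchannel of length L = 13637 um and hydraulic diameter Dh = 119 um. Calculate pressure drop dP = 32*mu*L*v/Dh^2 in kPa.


Step 1: Convert to SI: L = 13637e-6 m, Dh = 119e-6 m
Step 2: dP = 32 * 0.001 * 13637e-6 * 0.945 / (119e-6)^2
Step 3: dP = 29121.03 Pa
Step 4: Convert to kPa: dP = 29.12 kPa


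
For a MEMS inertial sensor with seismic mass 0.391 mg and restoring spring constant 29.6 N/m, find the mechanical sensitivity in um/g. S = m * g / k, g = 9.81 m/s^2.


Step 1: Convert mass: m = 0.391 mg = 3.91e-07 kg
Step 2: S = m * g / k = 3.91e-07 * 9.81 / 29.6
Step 3: S = 1.30e-07 m/g
Step 4: Convert to um/g: S = 0.13 um/g


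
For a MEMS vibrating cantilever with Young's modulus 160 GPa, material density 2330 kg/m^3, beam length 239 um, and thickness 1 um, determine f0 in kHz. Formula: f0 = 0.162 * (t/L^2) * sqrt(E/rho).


Step 1: Convert units to SI.
t_SI = 1e-6 m, L_SI = 239e-6 m
Step 2: Calculate sqrt(E/rho).
sqrt(160e9 / 2330) = 8286.71 m/s
Step 3: Compute f0.
f0 = 0.162 * 1e-6 / (239e-6)^2 * 8286.71 = 23501.8 Hz = 23.5 kHz


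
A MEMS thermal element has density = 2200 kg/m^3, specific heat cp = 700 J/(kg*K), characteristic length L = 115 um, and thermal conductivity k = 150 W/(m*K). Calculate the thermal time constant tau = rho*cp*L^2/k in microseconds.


Step 1: Convert L to m: L = 115e-6 m
Step 2: L^2 = (115e-6)^2 = 1.3225e-08 m^2
Step 3: tau = 2200 * 700 * 1.3225e-08 / 150 = 1.3577667e-04 s
Step 4: Convert to microseconds (multiply by 1e6).
tau = 135.777 us


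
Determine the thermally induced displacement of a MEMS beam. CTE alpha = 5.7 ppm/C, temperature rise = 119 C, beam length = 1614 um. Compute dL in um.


Step 1: Convert CTE: alpha = 5.7 ppm/C = 5.7e-6 /C
Step 2: dL = 5.7e-6 * 119 * 1614
dL = 1.0948 um


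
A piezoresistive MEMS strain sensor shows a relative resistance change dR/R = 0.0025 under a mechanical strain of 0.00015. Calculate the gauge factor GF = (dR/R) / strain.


Step 1: Identify values.
dR/R = 0.0025, strain = 0.00015
Step 2: GF = (dR/R) / strain = 0.0025 / 0.00015
GF = 16.7


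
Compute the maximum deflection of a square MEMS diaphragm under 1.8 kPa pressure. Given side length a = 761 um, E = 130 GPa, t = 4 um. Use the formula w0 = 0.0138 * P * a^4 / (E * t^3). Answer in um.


Step 1: Convert pressure to compatible units (E is in GPa, so P in GPa).
P = 1.8 kPa = 1.8e-6 GPa
Step 2: Compute numerator: 0.0138 * P * a^4.
a^4 = 761^4 = 335381132641
numerator = 0.0138 * 1.8e-6 * 335381132641 = 8.330867e+03
Step 3: Compute denominator: E * t^3 = 130 * 4^3 = 8320
Step 4: w0 = numerator / denominator = 8.330867e+03 / 8320 = 1.0013 um


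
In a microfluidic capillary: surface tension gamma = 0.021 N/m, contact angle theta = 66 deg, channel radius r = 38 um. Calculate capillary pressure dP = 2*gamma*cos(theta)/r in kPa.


Step 1: cos(66 deg) = 0.4067
Step 2: Convert r to m: r = 38e-6 m
Step 3: dP = 2 * 0.021 * 0.4067 / 38e-6 = 449.5 Pa
Step 4: Convert Pa to kPa (divide by 1000).
dP = 0.45 kPa


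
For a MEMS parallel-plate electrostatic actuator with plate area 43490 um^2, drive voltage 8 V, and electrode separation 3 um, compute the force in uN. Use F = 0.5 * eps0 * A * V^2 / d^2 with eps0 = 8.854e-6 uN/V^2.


Step 1: Identify parameters.
eps0 = 8.854e-6 uN/V^2, A = 43490 um^2, V = 8 V, d = 3 um
Step 2: Compute V^2 = 8^2 = 64
Step 3: Compute d^2 = 3^2 = 9
Step 4: F = 0.5 * 8.854e-6 * 43490 * 64 / 9
F = 1.369 uN


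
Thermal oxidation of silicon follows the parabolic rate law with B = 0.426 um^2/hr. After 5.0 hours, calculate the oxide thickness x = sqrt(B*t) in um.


Step 1: Compute B*t = 0.426 * 5.0 = 2.13
Step 2: x = sqrt(2.13)
x = 1.459 um


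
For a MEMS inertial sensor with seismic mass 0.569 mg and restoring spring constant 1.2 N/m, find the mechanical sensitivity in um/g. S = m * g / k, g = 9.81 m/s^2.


Step 1: Convert mass: m = 0.569 mg = 5.69e-07 kg
Step 2: S = m * g / k = 5.69e-07 * 9.81 / 1.2
Step 3: S = 4.65e-06 m/g
Step 4: Convert to um/g: S = 4.652 um/g


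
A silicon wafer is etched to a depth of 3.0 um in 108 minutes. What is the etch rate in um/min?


Step 1: Etch rate = depth / time
Step 2: rate = 3.0 / 108
rate = 0.028 um/min


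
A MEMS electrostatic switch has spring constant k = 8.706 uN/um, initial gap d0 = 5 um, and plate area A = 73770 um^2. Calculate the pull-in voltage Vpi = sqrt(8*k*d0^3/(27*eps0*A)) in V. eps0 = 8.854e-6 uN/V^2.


Step 1: Compute numerator: 8 * k * d0^3 = 8 * 8.706 * 5^3 = 8706.0
Step 2: Compute denominator: 27 * eps0 * A = 27 * 8.854e-6 * 73770 = 17.635309
Step 3: Vpi = sqrt(8706.0 / 17.635309)
Vpi = 22.22 V


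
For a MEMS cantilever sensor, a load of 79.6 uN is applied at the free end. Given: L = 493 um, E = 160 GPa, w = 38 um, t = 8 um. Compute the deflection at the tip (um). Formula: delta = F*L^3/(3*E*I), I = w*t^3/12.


Step 1: Calculate the second moment of area.
I = w * t^3 / 12 = 38 * 8^3 / 12 = 1621.3333 um^4
Step 2: Convert E to consistent units (1 GPa = 1000 uN/um^2).
E = 160 GPa = 160000 uN/um^2
Step 3: Calculate tip deflection.
delta = F * L^3 / (3 * E * I)
delta = 79.6 * 493^3 / (3 * 160000 * 1621.3333)
delta = 12.2558 um


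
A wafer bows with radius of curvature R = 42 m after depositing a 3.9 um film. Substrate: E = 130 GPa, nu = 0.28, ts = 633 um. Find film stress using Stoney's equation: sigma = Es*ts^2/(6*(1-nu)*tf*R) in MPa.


Step 1: Compute numerator: Es * ts^2 = 130 * 633^2 = 52089570 (GPa*um^2)
Step 2: Compute denominator (R in um): 6*(1-nu)*tf*R = 6*0.72*3.9*42e6 = 707616000.0 (um^2)
Step 3: sigma (GPa) = 52089570 / 707616000.0 = 7.3613e-02 GPa
Step 4: Convert to MPa (x1000): sigma = 73.6 MPa


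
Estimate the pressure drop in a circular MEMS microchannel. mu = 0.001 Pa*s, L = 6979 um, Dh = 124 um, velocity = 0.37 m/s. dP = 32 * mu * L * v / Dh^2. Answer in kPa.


Step 1: Convert to SI: L = 6979e-6 m, Dh = 124e-6 m
Step 2: dP = 32 * 0.001 * 6979e-6 * 0.37 / (124e-6)^2
Step 3: dP = 5374.05 Pa
Step 4: Convert to kPa: dP = 5.37 kPa


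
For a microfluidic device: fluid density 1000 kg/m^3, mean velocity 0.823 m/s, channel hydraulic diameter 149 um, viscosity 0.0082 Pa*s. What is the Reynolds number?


Step 1: Convert Dh to meters: Dh = 149e-6 m
Step 2: Re = rho * v * Dh / mu
Re = 1000 * 0.823 * 149e-6 / 0.0082
Re = 14.955


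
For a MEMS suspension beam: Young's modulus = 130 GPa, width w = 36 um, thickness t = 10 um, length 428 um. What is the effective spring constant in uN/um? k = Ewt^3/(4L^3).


Step 1: Convert E to consistent units (1 GPa = 1000 uN/um^2).
E = 130 GPa = 130000 uN/um^2
Step 2: Compute t^3 = 10^3 = 1000
Step 3: Compute L^3 = 428^3 = 78402752
Step 4: k = 130000 * 36 * 1000 / (4 * 78402752)
k = 14.9229 uN/um


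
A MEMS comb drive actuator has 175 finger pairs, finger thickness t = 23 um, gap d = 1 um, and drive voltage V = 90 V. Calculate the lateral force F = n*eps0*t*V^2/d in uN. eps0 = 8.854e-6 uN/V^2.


Step 1: Parameters: n=175, eps0=8.854e-6 uN/V^2, t=23 um, V=90 V, d=1 um
Step 2: V^2 = 8100
Step 3: F = 175 * 8.854e-6 * 23 * 8100 / 1
F = 288.663 uN


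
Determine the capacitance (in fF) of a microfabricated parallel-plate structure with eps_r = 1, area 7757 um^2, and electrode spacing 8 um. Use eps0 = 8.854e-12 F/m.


Step 1: Convert area to m^2: A = 7757e-12 m^2
Step 2: Convert gap to m: d = 8e-6 m
Step 3: C = eps0 * eps_r * A / d
C = 8.854e-12 * 1 * 7757e-12 / 8e-6
Step 4: Convert to fF (multiply by 1e15).
C = 8.59 fF


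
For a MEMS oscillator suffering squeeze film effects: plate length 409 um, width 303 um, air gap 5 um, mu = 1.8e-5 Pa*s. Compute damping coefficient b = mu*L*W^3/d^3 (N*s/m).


Step 1: Convert to SI.
L = 409e-6 m, W = 303e-6 m, d = 5e-6 m
Step 2: W^3 = (303e-6)^3 = 2.78e-11 m^3
Step 3: d^3 = (5e-6)^3 = 1.25e-16 m^3
Step 4: b = 1.8e-5 * 409e-6 * 2.78e-11 / 1.25e-16
b = 1.64e-03 N*s/m


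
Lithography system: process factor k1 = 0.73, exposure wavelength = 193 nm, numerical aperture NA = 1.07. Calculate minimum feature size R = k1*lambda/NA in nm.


Step 1: Identify values: k1 = 0.73, lambda = 193 nm, NA = 1.07
Step 2: R = k1 * lambda / NA
R = 0.73 * 193 / 1.07
R = 131.7 nm


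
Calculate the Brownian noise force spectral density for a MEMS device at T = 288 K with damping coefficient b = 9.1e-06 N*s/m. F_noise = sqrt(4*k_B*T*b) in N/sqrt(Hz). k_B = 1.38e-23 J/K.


Step 1: Compute 4 * k_B * T * b
= 4 * 1.38e-23 * 288 * 9.1e-06
= 1.4467e-25 N^2/Hz
Step 2: F_noise = sqrt(1.4467e-25)
F_noise = 3.80e-13 N/sqrt(Hz)


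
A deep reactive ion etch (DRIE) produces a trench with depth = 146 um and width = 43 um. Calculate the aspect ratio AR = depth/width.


Step 1: AR = depth / width
Step 2: AR = 146 / 43
AR = 3.4


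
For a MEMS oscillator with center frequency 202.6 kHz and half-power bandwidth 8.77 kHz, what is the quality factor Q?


Step 1: Q = f0 / bandwidth
Step 2: Q = 202.6 / 8.77
Q = 23.1


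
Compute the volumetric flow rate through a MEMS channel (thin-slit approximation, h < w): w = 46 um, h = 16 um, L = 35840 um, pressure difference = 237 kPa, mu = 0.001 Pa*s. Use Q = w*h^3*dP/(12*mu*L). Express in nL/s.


Step 1: Convert all dimensions to SI (meters).
w = 46e-6 m, h = 16e-6 m, L = 35840e-6 m, dP = 237e3 Pa
Step 2: Q = w * h^3 * dP / (12 * mu * L)
Q = 46e-6 * (16e-6)^3 * 237e3 / (12 * 0.001 * 35840e-6) = 1.0382857e-10 m^3/s
Step 3: Convert Q from m^3/s to nL/s (1 m^3 = 1e12 nL, so multiply by 1e12).
Q = 103.829 nL/s


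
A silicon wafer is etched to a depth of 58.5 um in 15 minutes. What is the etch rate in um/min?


Step 1: Etch rate = depth / time
Step 2: rate = 58.5 / 15
rate = 3.9 um/min


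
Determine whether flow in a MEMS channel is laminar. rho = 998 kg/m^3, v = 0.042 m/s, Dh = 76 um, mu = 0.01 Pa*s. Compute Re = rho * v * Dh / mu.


Step 1: Convert Dh to meters: Dh = 76e-6 m
Step 2: Re = rho * v * Dh / mu
Re = 998 * 0.042 * 76e-6 / 0.01
Re = 0.319
Since Re = 0.319 is below ~2300, the flow is laminar.


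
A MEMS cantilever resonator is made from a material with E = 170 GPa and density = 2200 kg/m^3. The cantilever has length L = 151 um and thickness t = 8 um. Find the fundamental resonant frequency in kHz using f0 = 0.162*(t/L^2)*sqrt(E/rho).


Step 1: Convert units to SI.
t_SI = 8e-6 m, L_SI = 151e-6 m
Step 2: Calculate sqrt(E/rho).
sqrt(170e9 / 2200) = 8790.49 m/s
Step 3: Compute f0.
f0 = 0.162 * 8e-6 / (151e-6)^2 * 8790.49 = 499648.0 Hz = 499.65 kHz


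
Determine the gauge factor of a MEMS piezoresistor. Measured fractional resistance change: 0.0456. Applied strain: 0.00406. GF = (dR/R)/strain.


Step 1: Identify values.
dR/R = 0.0456, strain = 0.00406
Step 2: GF = (dR/R) / strain = 0.0456 / 0.00406
GF = 11.2


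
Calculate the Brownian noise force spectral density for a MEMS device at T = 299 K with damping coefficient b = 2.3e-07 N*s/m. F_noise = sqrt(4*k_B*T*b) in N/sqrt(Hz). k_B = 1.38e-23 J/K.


Step 1: Compute 4 * k_B * T * b
= 4 * 1.38e-23 * 299 * 2.3e-07
= 3.7961e-27 N^2/Hz
Step 2: F_noise = sqrt(3.7961e-27)
F_noise = 6.16e-14 N/sqrt(Hz)


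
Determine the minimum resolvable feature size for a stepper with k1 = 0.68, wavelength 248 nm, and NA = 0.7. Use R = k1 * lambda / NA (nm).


Step 1: Identify values: k1 = 0.68, lambda = 248 nm, NA = 0.7
Step 2: R = k1 * lambda / NA
R = 0.68 * 248 / 0.7
R = 240.9 nm


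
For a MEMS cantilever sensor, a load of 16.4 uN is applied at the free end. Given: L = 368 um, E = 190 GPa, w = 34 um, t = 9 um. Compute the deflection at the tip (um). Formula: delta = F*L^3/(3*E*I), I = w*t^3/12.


Step 1: Calculate the second moment of area.
I = w * t^3 / 12 = 34 * 9^3 / 12 = 2065.5 um^4
Step 2: Convert E to consistent units (1 GPa = 1000 uN/um^2).
E = 190 GPa = 190000 uN/um^2
Step 3: Calculate tip deflection.
delta = F * L^3 / (3 * E * I)
delta = 16.4 * 368^3 / (3 * 190000 * 2065.5)
delta = 0.6942 um


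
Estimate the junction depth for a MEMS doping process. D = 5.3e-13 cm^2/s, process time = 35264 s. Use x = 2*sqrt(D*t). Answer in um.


Step 1: Compute D*t = 5.3e-13 * 35264 = 1.868992e-08 cm^2
Step 2: sqrt(D*t) = 1.36711e-04 cm
Step 3: x = 2 * 1.36711e-04 cm = 2.73422e-04 cm
Step 4: Convert to um (1 cm = 1e4 um): x = 2.734 um


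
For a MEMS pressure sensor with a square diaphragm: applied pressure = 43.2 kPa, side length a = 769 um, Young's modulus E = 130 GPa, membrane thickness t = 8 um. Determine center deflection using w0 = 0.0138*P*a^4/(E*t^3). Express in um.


Step 1: Convert pressure to compatible units (E is in GPa, so P in GPa).
P = 43.2 kPa = 43.2e-6 GPa
Step 2: Compute numerator: 0.0138 * P * a^4.
a^4 = 769^4 = 349707832321
numerator = 0.0138 * 43.2e-6 * 349707832321 = 2.084818e+05
Step 3: Compute denominator: E * t^3 = 130 * 8^3 = 66560
Step 4: w0 = numerator / denominator = 2.084818e+05 / 66560 = 3.1322 um


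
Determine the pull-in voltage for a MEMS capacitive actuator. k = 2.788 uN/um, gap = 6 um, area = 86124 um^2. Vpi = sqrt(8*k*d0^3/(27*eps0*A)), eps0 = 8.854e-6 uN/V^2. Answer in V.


Step 1: Compute numerator: 8 * k * d0^3 = 8 * 2.788 * 6^3 = 4817.664
Step 2: Compute denominator: 27 * eps0 * A = 27 * 8.854e-6 * 86124 = 20.588631
Step 3: Vpi = sqrt(4817.664 / 20.588631)
Vpi = 15.3 V


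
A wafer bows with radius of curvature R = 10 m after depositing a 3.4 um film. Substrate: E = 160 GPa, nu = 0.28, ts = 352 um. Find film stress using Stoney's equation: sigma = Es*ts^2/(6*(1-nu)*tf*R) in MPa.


Step 1: Compute numerator: Es * ts^2 = 160 * 352^2 = 19824640 (GPa*um^2)
Step 2: Compute denominator (R in um): 6*(1-nu)*tf*R = 6*0.72*3.4*10e6 = 146880000.0 (um^2)
Step 3: sigma (GPa) = 19824640 / 146880000.0 = 1.34972e-01 GPa
Step 4: Convert to MPa (x1000): sigma = 135.0 MPa


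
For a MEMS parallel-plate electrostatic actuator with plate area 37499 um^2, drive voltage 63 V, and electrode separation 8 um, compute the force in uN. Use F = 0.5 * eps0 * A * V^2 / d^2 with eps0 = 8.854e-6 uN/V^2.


Step 1: Identify parameters.
eps0 = 8.854e-6 uN/V^2, A = 37499 um^2, V = 63 V, d = 8 um
Step 2: Compute V^2 = 63^2 = 3969
Step 3: Compute d^2 = 8^2 = 64
Step 4: F = 0.5 * 8.854e-6 * 37499 * 3969 / 64
F = 10.295 uN


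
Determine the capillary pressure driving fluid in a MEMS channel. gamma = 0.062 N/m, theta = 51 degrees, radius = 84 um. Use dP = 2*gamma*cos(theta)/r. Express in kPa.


Step 1: cos(51 deg) = 0.6293
Step 2: Convert r to m: r = 84e-6 m
Step 3: dP = 2 * 0.062 * 0.6293 / 84e-6 = 929.0 Pa
Step 4: Convert Pa to kPa (divide by 1000).
dP = 0.93 kPa


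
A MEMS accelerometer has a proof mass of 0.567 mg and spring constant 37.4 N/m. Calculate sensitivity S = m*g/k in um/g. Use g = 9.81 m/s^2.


Step 1: Convert mass: m = 0.567 mg = 5.67e-07 kg
Step 2: S = m * g / k = 5.67e-07 * 9.81 / 37.4
Step 3: S = 1.49e-07 m/g
Step 4: Convert to um/g: S = 0.149 um/g


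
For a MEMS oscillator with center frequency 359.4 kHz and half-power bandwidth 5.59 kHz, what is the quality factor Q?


Step 1: Q = f0 / bandwidth
Step 2: Q = 359.4 / 5.59
Q = 64.3


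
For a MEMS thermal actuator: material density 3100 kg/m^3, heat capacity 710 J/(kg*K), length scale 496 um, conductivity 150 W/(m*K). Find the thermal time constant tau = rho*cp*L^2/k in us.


Step 1: Convert L to m: L = 496e-6 m
Step 2: L^2 = (496e-6)^2 = 2.46016e-07 m^2
Step 3: tau = 3100 * 710 * 2.46016e-07 / 150 = 3.60987477e-03 s
Step 4: Convert to microseconds (multiply by 1e6).
tau = 3609.875 us


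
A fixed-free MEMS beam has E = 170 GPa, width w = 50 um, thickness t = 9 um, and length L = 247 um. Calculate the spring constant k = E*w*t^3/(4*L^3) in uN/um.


Step 1: Convert E to consistent units (1 GPa = 1000 uN/um^2).
E = 170 GPa = 170000 uN/um^2
Step 2: Compute t^3 = 9^3 = 729
Step 3: Compute L^3 = 247^3 = 15069223
Step 4: k = 170000 * 50 * 729 / (4 * 15069223)
k = 102.8006 uN/um


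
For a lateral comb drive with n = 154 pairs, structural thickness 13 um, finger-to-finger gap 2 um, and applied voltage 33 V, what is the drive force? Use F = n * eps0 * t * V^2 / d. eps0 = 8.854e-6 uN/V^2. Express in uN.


Step 1: Parameters: n=154, eps0=8.854e-6 uN/V^2, t=13 um, V=33 V, d=2 um
Step 2: V^2 = 1089
Step 3: F = 154 * 8.854e-6 * 13 * 1089 / 2
F = 9.652 uN


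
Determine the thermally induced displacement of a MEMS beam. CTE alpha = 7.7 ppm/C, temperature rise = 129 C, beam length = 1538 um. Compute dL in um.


Step 1: Convert CTE: alpha = 7.7 ppm/C = 7.7e-6 /C
Step 2: dL = 7.7e-6 * 129 * 1538
dL = 1.5277 um


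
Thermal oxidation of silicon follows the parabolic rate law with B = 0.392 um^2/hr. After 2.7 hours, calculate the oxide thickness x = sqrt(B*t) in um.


Step 1: Compute B*t = 0.392 * 2.7 = 1.0584
Step 2: x = sqrt(1.0584)
x = 1.029 um


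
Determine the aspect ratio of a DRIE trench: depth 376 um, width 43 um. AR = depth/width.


Step 1: AR = depth / width
Step 2: AR = 376 / 43
AR = 8.7


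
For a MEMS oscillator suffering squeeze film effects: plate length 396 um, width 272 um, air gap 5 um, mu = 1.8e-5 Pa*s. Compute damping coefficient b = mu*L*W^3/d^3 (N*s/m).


Step 1: Convert to SI.
L = 396e-6 m, W = 272e-6 m, d = 5e-6 m
Step 2: W^3 = (272e-6)^3 = 2.01e-11 m^3
Step 3: d^3 = (5e-6)^3 = 1.25e-16 m^3
Step 4: b = 1.8e-5 * 396e-6 * 2.01e-11 / 1.25e-16
b = 1.15e-03 N*s/m


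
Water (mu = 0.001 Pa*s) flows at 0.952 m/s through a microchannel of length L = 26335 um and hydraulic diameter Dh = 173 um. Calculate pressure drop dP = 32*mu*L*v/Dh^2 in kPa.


Step 1: Convert to SI: L = 26335e-6 m, Dh = 173e-6 m
Step 2: dP = 32 * 0.001 * 26335e-6 * 0.952 / (173e-6)^2
Step 3: dP = 26805.75 Pa
Step 4: Convert to kPa: dP = 26.81 kPa


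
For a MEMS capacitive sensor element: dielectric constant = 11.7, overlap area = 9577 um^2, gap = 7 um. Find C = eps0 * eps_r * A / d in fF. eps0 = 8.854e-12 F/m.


Step 1: Convert area to m^2: A = 9577e-12 m^2
Step 2: Convert gap to m: d = 7e-6 m
Step 3: C = eps0 * eps_r * A / d
C = 8.854e-12 * 11.7 * 9577e-12 / 7e-6
Step 4: Convert to fF (multiply by 1e15).
C = 141.73 fF
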